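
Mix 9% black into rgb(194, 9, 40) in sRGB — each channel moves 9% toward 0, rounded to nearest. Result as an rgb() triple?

Lerp each channel 9% toward 0:
  R: 194 + 0.09×(0−194) = 194 − 17.46 = 176.54 → 177
  G: 9 + 0.09×(0−9) = 9 − 0.81 = 8.19 → 8
  B: 40 + 0.09×(0−40) = 40 − 3.6 = 36.4 → 36

rgb(177, 8, 36)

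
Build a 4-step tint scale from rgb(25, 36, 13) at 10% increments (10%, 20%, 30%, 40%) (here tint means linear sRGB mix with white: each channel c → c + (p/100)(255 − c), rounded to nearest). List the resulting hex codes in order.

#303a25, #47503d, #5e6656, #757c6e

10%: (25 + 23 = 48→48, 36 + 21.9 = 57.9→58, 13 + 24.2 = 37.2→37) → #303a25
20%: (25 + 46 = 71→71, 36 + 43.8 = 79.8→80, 13 + 48.4 = 61.4→61) → #47503d
30%: (25 + 69 = 94→94, 36 + 65.7 = 101.7→102, 13 + 72.6 = 85.6→86) → #5e6656
40%: (25 + 92 = 117→117, 36 + 87.6 = 123.6→124, 13 + 96.8 = 109.8→110) → #757c6e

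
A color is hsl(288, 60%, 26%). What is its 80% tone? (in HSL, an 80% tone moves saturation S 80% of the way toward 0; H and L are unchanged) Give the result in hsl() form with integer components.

hsl(288, 12%, 26%)

S moves 80% from 60 toward 0: 60 − 48 = 12 → 12.
H and L are unchanged.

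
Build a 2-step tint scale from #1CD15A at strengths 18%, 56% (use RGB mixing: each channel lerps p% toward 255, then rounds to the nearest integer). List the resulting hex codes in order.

#45D978, #9BEBB6

#1CD15A is rgb(28, 209, 90).
18%: (28 + 40.86 = 68.86→69, 209 + 8.28 = 217.28→217, 90 + 29.7 = 119.7→120) → #45D978
56%: (28 + 127.12 = 155.12→155, 209 + 25.76 = 234.76→235, 90 + 92.4 = 182.4→182) → #9BEBB6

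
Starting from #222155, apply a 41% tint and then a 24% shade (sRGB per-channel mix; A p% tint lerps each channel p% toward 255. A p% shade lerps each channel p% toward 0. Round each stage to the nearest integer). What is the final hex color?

#5F5E76

#222155 is rgb(34, 33, 85).
A 41% tint moves each channel 41% toward 255:
  R: 34 + 90.61 = 124.61 → 125
  G: 33 + 91.02 = 124.02 → 124
  B: 85 + 69.7 = 154.7 → 155
After the tint: rgb(125, 124, 155) = #7D7C9B.
Per channel, c → c + 0.24(0 − c):
  R: 125 + 0.24×(0−125) = 125 − 30 = 95 → 95
  G: 124 + 0.24×(0−124) = 124 − 29.76 = 94.24 → 94
  B: 155 − 37.2 = 117.8 → 118
rgb(95, 94, 118) = #5F5E76.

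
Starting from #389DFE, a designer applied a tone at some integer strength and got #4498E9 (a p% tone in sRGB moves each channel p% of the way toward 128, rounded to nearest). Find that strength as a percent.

17%

#389DFE is rgb(56, 157, 254); #4498E9 is rgb(68, 152, 233).
On the B channel (widest range): 233 ≈ 254 + (p/100)(128 − 254), so p ≈ 100×(233 − 254)/(128 − 254) = -2100/-126 = 16.67.
p = 17 reproduces all three channels after rounding.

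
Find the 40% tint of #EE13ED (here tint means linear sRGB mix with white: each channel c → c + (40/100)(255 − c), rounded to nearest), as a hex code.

#EE13ED is rgb(238, 19, 237).
Per channel, c → c + 0.4(255 − c):
  R: 238 + 6.8 = 244.8 → 245
  G: 19 + 94.4 = 113.4 → 113
  B: 237 + 7.2 = 244.2 → 244
rgb(245, 113, 244) = #F571F4.

#F571F4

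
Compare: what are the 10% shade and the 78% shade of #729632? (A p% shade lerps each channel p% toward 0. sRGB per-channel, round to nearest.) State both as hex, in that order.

#67872d, #19210b

#729632 is rgb(114, 150, 50).
10% shade:
  R: 114 − 11.4 = 102.6 → 103
  G: 150 + 0.1×(0−150) = 150 − 15 = 135 → 135
  B: 50 + 0.1×(0−50) = 50 − 5 = 45 → 45
  → #67872d
78% shade:
  R: 114 + 0.78×(0−114) = 114 − 88.92 = 25.08 → 25
  G: 150 + 0.78×(0−150) = 150 − 117 = 33 → 33
  B: 50 − 39 = 11 → 11
  → #19210b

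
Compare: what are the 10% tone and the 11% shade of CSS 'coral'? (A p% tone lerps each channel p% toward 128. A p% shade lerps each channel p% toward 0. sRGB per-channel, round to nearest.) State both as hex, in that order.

CSS coral is rgb(255, 127, 80).
10% tone:
  R: 255 + 0.1×(128−255) = 255 − 12.7 = 242.3 → 242
  G: 127 + 0.1×(128−127) = 127 + 0.1 = 127.1 → 127
  B: 80 + 4.8 = 84.8 → 85
  → #F27F55
11% shade:
  R: 255 + 0.11×(0−255) = 255 − 28.05 = 226.95 → 227
  G: 127 + 0.11×(0−127) = 127 − 13.97 = 113.03 → 113
  B: 80 − 8.8 = 71.2 → 71
  → #E37147

#F27F55, #E37147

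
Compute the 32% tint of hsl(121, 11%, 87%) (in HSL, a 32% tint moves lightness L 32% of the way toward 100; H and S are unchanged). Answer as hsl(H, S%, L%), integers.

hsl(121, 11%, 91%)

L moves 32% from 87 toward 100: 87 + 4.16 = 91.16 → 91.
H and S are unchanged.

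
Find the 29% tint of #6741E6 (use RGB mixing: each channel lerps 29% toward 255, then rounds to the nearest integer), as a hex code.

#6741E6 is rgb(103, 65, 230).
Lerp each channel 29% toward 255:
  R: 103 + 44.08 = 147.08 → 147
  G: 65 + 0.29×(255−65) = 65 + 55.1 = 120.1 → 120
  B: 230 + 7.25 = 237.25 → 237
rgb(147, 120, 237) = #9378ED.

#9378ED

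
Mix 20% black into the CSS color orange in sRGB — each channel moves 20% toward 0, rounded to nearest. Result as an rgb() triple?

CSS orange is rgb(255, 165, 0).
Lerp each channel 20% toward 0:
  R: 255 + 0.2×(0−255) = 255 − 51 = 204 → 204
  G: 165 + 0.2×(0−165) = 165 − 33 = 132 → 132
  B: 0 + 0 = 0 → 0

rgb(204, 132, 0)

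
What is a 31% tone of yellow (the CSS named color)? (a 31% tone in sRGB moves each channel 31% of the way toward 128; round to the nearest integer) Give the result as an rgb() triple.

CSS yellow is rgb(255, 255, 0).
Lerp each channel 31% toward 128:
  R: 255 − 39.37 = 215.63 → 216
  G: 255 + 0.31×(128−255) = 255 − 39.37 = 215.63 → 216
  B: 0 + 0.31×(128−0) = 0 + 39.68 = 39.68 → 40

rgb(216, 216, 40)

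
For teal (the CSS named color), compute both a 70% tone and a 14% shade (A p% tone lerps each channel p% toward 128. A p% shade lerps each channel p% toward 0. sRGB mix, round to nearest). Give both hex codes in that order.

#5a8080, #006e6e

CSS teal is rgb(0, 128, 128).
70% tone:
  R: 0 + 0.7×(128−0) = 0 + 89.6 = 89.6 → 90
  G: 128 + 0.7×(128−128) = 128 + 0 = 128 → 128
  B: 128 + 0.7×(128−128) = 128 + 0 = 128 → 128
  → #5a8080
14% shade:
  R: 0 + 0.14×(0−0) = 0 + 0 = 0 → 0
  G: 128 + 0.14×(0−128) = 128 − 17.92 = 110.08 → 110
  B: 128 − 17.92 = 110.08 → 110
  → #006e6e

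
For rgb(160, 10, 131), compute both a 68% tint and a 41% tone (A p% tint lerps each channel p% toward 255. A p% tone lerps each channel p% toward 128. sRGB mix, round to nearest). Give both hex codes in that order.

#e1b1d7, #933a82

68% tint:
  R: 160 + 0.68×(255−160) = 160 + 64.6 = 224.6 → 225
  G: 10 + 0.68×(255−10) = 10 + 166.6 = 176.6 → 177
  B: 131 + 0.68×(255−131) = 131 + 84.32 = 215.32 → 215
  → #e1b1d7
41% tone:
  R: 160 + 0.41×(128−160) = 160 − 13.12 = 146.88 → 147
  G: 10 + 0.41×(128−10) = 10 + 48.38 = 58.38 → 58
  B: 131 + 0.41×(128−131) = 131 − 1.23 = 129.77 → 130
  → #933a82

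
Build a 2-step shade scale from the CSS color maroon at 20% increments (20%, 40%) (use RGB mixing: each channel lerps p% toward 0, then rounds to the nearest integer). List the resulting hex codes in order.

#660000, #4d0000

CSS maroon is rgb(128, 0, 0).
20%: (128 − 25.6 = 102.4→102, 0→0, 0→0) → #660000
40%: (128 − 51.2 = 76.8→77, 0→0, 0→0) → #4d0000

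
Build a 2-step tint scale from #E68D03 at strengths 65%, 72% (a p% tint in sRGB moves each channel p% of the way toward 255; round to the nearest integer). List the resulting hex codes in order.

#F6D7A7, #F8DFB8

#E68D03 is rgb(230, 141, 3).
65%: (230 + 16.25 = 246.25→246, 141 + 74.1 = 215.1→215, 3 + 163.8 = 166.8→167) → #F6D7A7
72%: (230 + 18 = 248→248, 141 + 82.08 = 223.08→223, 3 + 181.44 = 184.44→184) → #F8DFB8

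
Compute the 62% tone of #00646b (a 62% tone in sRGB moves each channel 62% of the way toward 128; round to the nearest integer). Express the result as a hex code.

#4f7578

#00646b is rgb(0, 100, 107).
Per channel, c → c + 0.62(128 − c):
  R: 0 + 0.62×(128−0) = 0 + 79.36 = 79.36 → 79
  G: 100 + 17.36 = 117.36 → 117
  B: 107 + 13.02 = 120.02 → 120
rgb(79, 117, 120) = #4f7578.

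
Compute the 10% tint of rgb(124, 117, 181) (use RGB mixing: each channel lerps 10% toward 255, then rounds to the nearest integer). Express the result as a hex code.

#8983bc

Lerp each channel 10% toward 255:
  R: 124 + 0.1×(255−124) = 124 + 13.1 = 137.1 → 137
  G: 117 + 0.1×(255−117) = 117 + 13.8 = 130.8 → 131
  B: 181 + 7.4 = 188.4 → 188
rgb(137, 131, 188) = #8983bc.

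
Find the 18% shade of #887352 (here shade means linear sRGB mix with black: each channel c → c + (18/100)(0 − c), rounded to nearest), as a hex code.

#705E43

#887352 is rgb(136, 115, 82).
Lerp each channel 18% toward 0:
  R: 136 − 24.48 = 111.52 → 112
  G: 115 − 20.7 = 94.3 → 94
  B: 82 + 0.18×(0−82) = 82 − 14.76 = 67.24 → 67
rgb(112, 94, 67) = #705E43.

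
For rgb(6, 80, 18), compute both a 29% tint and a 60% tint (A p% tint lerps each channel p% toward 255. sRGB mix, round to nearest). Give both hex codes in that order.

#4E8357, #9BB9A0

29% tint:
  R: 6 + 72.21 = 78.21 → 78
  G: 80 + 0.29×(255−80) = 80 + 50.75 = 130.75 → 131
  B: 18 + 0.29×(255−18) = 18 + 68.73 = 86.73 → 87
  → #4E8357
60% tint:
  R: 6 + 149.4 = 155.4 → 155
  G: 80 + 0.6×(255−80) = 80 + 105 = 185 → 185
  B: 18 + 0.6×(255−18) = 18 + 142.2 = 160.2 → 160
  → #9BB9A0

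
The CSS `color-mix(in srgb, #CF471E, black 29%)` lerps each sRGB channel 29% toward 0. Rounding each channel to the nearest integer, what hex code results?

#CF471E is rgb(207, 71, 30).
A 29% shade moves each channel 29% toward 0:
  R: 207 − 60.03 = 146.97 → 147
  G: 71 − 20.59 = 50.41 → 50
  B: 30 − 8.7 = 21.3 → 21
rgb(147, 50, 21) = #933215.

#933215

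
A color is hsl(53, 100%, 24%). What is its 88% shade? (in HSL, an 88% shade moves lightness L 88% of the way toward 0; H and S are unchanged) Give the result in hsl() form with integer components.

hsl(53, 100%, 3%)

L moves 88% from 24 toward 0: 24 − 21.12 = 2.88 → 3.
H and S are unchanged.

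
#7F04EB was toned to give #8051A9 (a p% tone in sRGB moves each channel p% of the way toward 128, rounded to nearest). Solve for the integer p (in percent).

62%

#7F04EB is rgb(127, 4, 235); #8051A9 is rgb(128, 81, 169).
On the G channel (widest range): 81 ≈ 4 + (p/100)(128 − 4), so p ≈ 100×(81 − 4)/(128 − 4) = 7700/124 = 62.10.
p = 62 reproduces all three channels after rounding.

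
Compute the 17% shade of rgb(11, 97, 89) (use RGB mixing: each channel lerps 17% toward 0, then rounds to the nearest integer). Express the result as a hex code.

#09514A

Per channel, c → c + 0.17(0 − c):
  R: 11 − 1.87 = 9.13 → 9
  G: 97 − 16.49 = 80.51 → 81
  B: 89 + 0.17×(0−89) = 89 − 15.13 = 73.87 → 74
rgb(9, 81, 74) = #09514A.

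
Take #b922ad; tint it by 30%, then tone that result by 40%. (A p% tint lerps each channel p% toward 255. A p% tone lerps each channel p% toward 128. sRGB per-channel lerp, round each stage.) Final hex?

#b922ad is rgb(185, 34, 173).
Lerp each channel 30% toward 255:
  R: 185 + 0.3×(255−185) = 185 + 21 = 206 → 206
  G: 34 + 66.3 = 100.3 → 100
  B: 173 + 0.3×(255−173) = 173 + 24.6 = 197.6 → 198
After the tint: rgb(206, 100, 198) = #ce64c6.
Per channel, c → c + 0.4(128 − c):
  R: 206 + 0.4×(128−206) = 206 − 31.2 = 174.8 → 175
  G: 100 + 11.2 = 111.2 → 111
  B: 198 + 0.4×(128−198) = 198 − 28 = 170 → 170
rgb(175, 111, 170) = #af6faa.

#af6faa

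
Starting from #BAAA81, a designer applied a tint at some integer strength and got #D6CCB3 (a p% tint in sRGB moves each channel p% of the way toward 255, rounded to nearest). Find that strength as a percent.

#BAAA81 is rgb(186, 170, 129); #D6CCB3 is rgb(214, 204, 179).
On the B channel (widest range): 179 ≈ 129 + (p/100)(255 − 129), so p ≈ 100×(179 − 129)/(255 − 129) = 5000/126 = 39.68.
p = 40 reproduces all three channels after rounding.

40%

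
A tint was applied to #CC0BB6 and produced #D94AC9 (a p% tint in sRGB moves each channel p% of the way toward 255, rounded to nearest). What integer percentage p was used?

#CC0BB6 is rgb(204, 11, 182); #D94AC9 is rgb(217, 74, 201).
On the G channel (widest range): 74 ≈ 11 + (p/100)(255 − 11), so p ≈ 100×(74 − 11)/(255 − 11) = 6300/244 = 25.82.
p = 26 reproduces all three channels after rounding.

26%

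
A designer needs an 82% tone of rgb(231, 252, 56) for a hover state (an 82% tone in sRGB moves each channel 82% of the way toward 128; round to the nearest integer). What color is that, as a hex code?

Per channel, c → c + 0.82(128 − c):
  R: 231 + 0.82×(128−231) = 231 − 84.46 = 146.54 → 147
  G: 252 − 101.68 = 150.32 → 150
  B: 56 + 59.04 = 115.04 → 115
rgb(147, 150, 115) = #939673.

#939673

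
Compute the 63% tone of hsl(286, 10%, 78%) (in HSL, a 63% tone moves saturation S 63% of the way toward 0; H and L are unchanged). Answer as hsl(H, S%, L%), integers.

S moves 63% from 10 toward 0: 10 − 6.3 = 3.7 → 4.
H and L are unchanged.

hsl(286, 4%, 78%)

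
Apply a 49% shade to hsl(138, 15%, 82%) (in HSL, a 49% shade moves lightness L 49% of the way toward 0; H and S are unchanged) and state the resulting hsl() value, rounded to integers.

L moves 49% from 82 toward 0: 82 − 40.18 = 41.82 → 42.
H and S are unchanged.

hsl(138, 15%, 42%)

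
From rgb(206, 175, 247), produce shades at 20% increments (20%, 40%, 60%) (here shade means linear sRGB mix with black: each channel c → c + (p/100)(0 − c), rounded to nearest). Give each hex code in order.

20%: (206 − 41.2 = 164.8→165, 175 − 35 = 140→140, 247 − 49.4 = 197.6→198) → #a58cc6
40%: (206 − 82.4 = 123.6→124, 175 − 70 = 105→105, 247 − 98.8 = 148.2→148) → #7c6994
60%: (206 − 123.6 = 82.4→82, 175 − 105 = 70→70, 247 − 148.2 = 98.8→99) → #524663

#a58cc6, #7c6994, #524663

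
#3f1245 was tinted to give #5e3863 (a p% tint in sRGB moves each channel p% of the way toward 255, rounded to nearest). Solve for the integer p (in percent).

#3f1245 is rgb(63, 18, 69); #5e3863 is rgb(94, 56, 99).
On the G channel (widest range): 56 ≈ 18 + (p/100)(255 − 18), so p ≈ 100×(56 − 18)/(255 − 18) = 3800/237 = 16.03.
p = 16 reproduces all three channels after rounding.

16%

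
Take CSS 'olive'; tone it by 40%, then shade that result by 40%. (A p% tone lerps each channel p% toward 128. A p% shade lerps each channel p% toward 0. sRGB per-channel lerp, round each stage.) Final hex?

#4d4d1f

CSS olive is rgb(128, 128, 0).
Lerp each channel 40% toward 128:
  R: 128 + 0.4×(128−128) = 128 + 0 = 128 → 128
  G: 128 + 0.4×(128−128) = 128 + 0 = 128 → 128
  B: 0 + 51.2 = 51.2 → 51
After the tone: rgb(128, 128, 51) = #808033.
Lerp each channel 40% toward 0:
  R: 128 + 0.4×(0−128) = 128 − 51.2 = 76.8 → 77
  G: 128 + 0.4×(0−128) = 128 − 51.2 = 76.8 → 77
  B: 51 + 0.4×(0−51) = 51 − 20.4 = 30.6 → 31
rgb(77, 77, 31) = #4d4d1f.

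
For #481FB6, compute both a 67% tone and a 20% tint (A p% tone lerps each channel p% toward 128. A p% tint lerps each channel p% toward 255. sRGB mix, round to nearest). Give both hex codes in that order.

#481FB6 is rgb(72, 31, 182).
67% tone:
  R: 72 + 0.67×(128−72) = 72 + 37.52 = 109.52 → 110
  G: 31 + 64.99 = 95.99 → 96
  B: 182 + 0.67×(128−182) = 182 − 36.18 = 145.82 → 146
  → #6E6092
20% tint:
  R: 72 + 36.6 = 108.6 → 109
  G: 31 + 0.2×(255−31) = 31 + 44.8 = 75.8 → 76
  B: 182 + 0.2×(255−182) = 182 + 14.6 = 196.6 → 197
  → #6D4CC5

#6E6092, #6D4CC5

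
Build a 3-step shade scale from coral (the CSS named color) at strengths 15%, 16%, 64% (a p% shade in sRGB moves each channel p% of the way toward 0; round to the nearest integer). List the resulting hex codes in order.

#D96C44, #D66B43, #5C2E1D

CSS coral is rgb(255, 127, 80).
15%: (255 − 38.25 = 216.75→217, 127 − 19.05 = 107.95→108, 80 − 12 = 68→68) → #D96C44
16%: (255 − 40.8 = 214.2→214, 127 − 20.32 = 106.68→107, 80 − 12.8 = 67.2→67) → #D66B43
64%: (255 − 163.2 = 91.8→92, 127 − 81.28 = 45.72→46, 80 − 51.2 = 28.8→29) → #5C2E1D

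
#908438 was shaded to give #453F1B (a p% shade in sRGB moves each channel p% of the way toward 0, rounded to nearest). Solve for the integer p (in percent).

#908438 is rgb(144, 132, 56); #453F1B is rgb(69, 63, 27).
On the R channel (widest range): 69 ≈ 144 + (p/100)(0 − 144), so p ≈ 100×(69 − 144)/(0 − 144) = -7500/-144 = 52.08.
p = 52 reproduces all three channels after rounding.

52%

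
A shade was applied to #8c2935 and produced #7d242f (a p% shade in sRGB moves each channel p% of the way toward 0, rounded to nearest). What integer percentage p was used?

#8c2935 is rgb(140, 41, 53); #7d242f is rgb(125, 36, 47).
On the R channel (widest range): 125 ≈ 140 + (p/100)(0 − 140), so p ≈ 100×(125 − 140)/(0 − 140) = -1500/-140 = 10.71.
p = 11 reproduces all three channels after rounding.

11%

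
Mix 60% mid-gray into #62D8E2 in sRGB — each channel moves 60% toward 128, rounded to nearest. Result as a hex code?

#62D8E2 is rgb(98, 216, 226).
Per channel, c → c + 0.6(128 − c):
  R: 98 + 18 = 116 → 116
  G: 216 + 0.6×(128−216) = 216 − 52.8 = 163.2 → 163
  B: 226 + 0.6×(128−226) = 226 − 58.8 = 167.2 → 167
rgb(116, 163, 167) = #74A3A7.

#74A3A7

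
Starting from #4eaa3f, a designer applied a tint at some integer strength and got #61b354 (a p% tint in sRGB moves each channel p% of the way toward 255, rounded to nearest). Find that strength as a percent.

#4eaa3f is rgb(78, 170, 63); #61b354 is rgb(97, 179, 84).
On the B channel (widest range): 84 ≈ 63 + (p/100)(255 − 63), so p ≈ 100×(84 − 63)/(255 − 63) = 2100/192 = 10.94.
p = 11 reproduces all three channels after rounding.

11%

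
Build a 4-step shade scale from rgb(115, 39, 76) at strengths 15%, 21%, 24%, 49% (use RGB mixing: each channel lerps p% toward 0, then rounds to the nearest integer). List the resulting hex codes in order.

#622141, #5b1f3c, #571e3a, #3b1427

15%: (115 − 17.25 = 97.75→98, 39 − 5.85 = 33.15→33, 76 − 11.4 = 64.6→65) → #622141
21%: (115 − 24.15 = 90.85→91, 39 − 8.19 = 30.81→31, 76 − 15.96 = 60.04→60) → #5b1f3c
24%: (115 − 27.6 = 87.4→87, 39 − 9.36 = 29.64→30, 76 − 18.24 = 57.76→58) → #571e3a
49%: (115 − 56.35 = 58.65→59, 39 − 19.11 = 19.89→20, 76 − 37.24 = 38.76→39) → #3b1427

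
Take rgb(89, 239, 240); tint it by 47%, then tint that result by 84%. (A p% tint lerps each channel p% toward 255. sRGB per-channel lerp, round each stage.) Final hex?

#f1fefe

Lerp each channel 47% toward 255:
  R: 89 + 78.02 = 167.02 → 167
  G: 239 + 7.52 = 246.52 → 247
  B: 240 + 0.47×(255−240) = 240 + 7.05 = 247.05 → 247
After the tint: rgb(167, 247, 247) = #a7f7f7.
Lerp each channel 84% toward 255:
  R: 167 + 0.84×(255−167) = 167 + 73.92 = 240.92 → 241
  G: 247 + 0.84×(255−247) = 247 + 6.72 = 253.72 → 254
  B: 247 + 0.84×(255−247) = 247 + 6.72 = 253.72 → 254
rgb(241, 254, 254) = #f1fefe.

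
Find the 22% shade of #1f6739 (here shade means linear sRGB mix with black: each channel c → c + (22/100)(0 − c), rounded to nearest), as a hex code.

#18502c

#1f6739 is rgb(31, 103, 57).
Per channel, c → c + 0.22(0 − c):
  R: 31 − 6.82 = 24.18 → 24
  G: 103 − 22.66 = 80.34 → 80
  B: 57 + 0.22×(0−57) = 57 − 12.54 = 44.46 → 44
rgb(24, 80, 44) = #18502c.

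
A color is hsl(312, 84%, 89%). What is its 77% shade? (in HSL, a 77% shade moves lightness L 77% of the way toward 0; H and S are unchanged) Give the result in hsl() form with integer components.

hsl(312, 84%, 20%)

L moves 77% from 89 toward 0: 89 − 68.53 = 20.47 → 20.
H and S are unchanged.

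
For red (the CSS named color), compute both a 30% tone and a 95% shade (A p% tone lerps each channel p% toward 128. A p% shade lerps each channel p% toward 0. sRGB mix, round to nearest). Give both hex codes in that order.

#D92626, #0D0000

CSS red is rgb(255, 0, 0).
30% tone:
  R: 255 − 38.1 = 216.9 → 217
  G: 0 + 0.3×(128−0) = 0 + 38.4 = 38.4 → 38
  B: 0 + 38.4 = 38.4 → 38
  → #D92626
95% shade:
  R: 255 + 0.95×(0−255) = 255 − 242.25 = 12.75 → 13
  G: 0 + 0 = 0 → 0
  B: 0 + 0.95×(0−0) = 0 + 0 = 0 → 0
  → #0D0000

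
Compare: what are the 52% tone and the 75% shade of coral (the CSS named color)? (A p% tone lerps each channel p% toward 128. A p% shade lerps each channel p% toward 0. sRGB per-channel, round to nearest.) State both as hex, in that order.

CSS coral is rgb(255, 127, 80).
52% tone:
  R: 255 − 66.04 = 188.96 → 189
  G: 127 + 0.52 = 127.52 → 128
  B: 80 + 24.96 = 104.96 → 105
  → #BD8069
75% shade:
  R: 255 − 191.25 = 63.75 → 64
  G: 127 − 95.25 = 31.75 → 32
  B: 80 + 0.75×(0−80) = 80 − 60 = 20 → 20
  → #402014

#BD8069, #402014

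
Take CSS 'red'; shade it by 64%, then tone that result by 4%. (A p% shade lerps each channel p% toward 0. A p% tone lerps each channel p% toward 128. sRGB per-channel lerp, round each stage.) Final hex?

CSS red is rgb(255, 0, 0).
Lerp each channel 64% toward 0:
  R: 255 + 0.64×(0−255) = 255 − 163.2 = 91.8 → 92
  G: 0 + 0.64×(0−0) = 0 + 0 = 0 → 0
  B: 0 + 0.64×(0−0) = 0 + 0 = 0 → 0
After the shade: rgb(92, 0, 0) = #5C0000.
A 4% tone moves each channel 4% toward 128:
  R: 92 + 0.04×(128−92) = 92 + 1.44 = 93.44 → 93
  G: 0 + 0.04×(128−0) = 0 + 5.12 = 5.12 → 5
  B: 0 + 0.04×(128−0) = 0 + 5.12 = 5.12 → 5
rgb(93, 5, 5) = #5D0505.

#5D0505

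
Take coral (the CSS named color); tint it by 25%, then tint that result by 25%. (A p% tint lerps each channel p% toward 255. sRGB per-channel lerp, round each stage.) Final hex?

#FFB79D

CSS coral is rgb(255, 127, 80).
A 25% tint moves each channel 25% toward 255:
  R: 255 + 0.25×(255−255) = 255 + 0 = 255 → 255
  G: 127 + 0.25×(255−127) = 127 + 32 = 159 → 159
  B: 80 + 0.25×(255−80) = 80 + 43.75 = 123.75 → 124
After the tint: rgb(255, 159, 124) = #FF9F7C.
Lerp each channel 25% toward 255:
  R: 255 + 0 = 255 → 255
  G: 159 + 0.25×(255−159) = 159 + 24 = 183 → 183
  B: 124 + 32.75 = 156.75 → 157
rgb(255, 183, 157) = #FFB79D.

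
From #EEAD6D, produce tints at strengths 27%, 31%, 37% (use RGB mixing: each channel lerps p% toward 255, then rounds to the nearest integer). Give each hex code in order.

#EEAD6D is rgb(238, 173, 109).
27%: (238 + 4.59 = 242.59→243, 173 + 22.14 = 195.14→195, 109 + 39.42 = 148.42→148) → #F3C394
31%: (238 + 5.27 = 243.27→243, 173 + 25.42 = 198.42→198, 109 + 45.26 = 154.26→154) → #F3C69A
37%: (238 + 6.29 = 244.29→244, 173 + 30.34 = 203.34→203, 109 + 54.02 = 163.02→163) → #F4CBA3

#F3C394, #F3C69A, #F4CBA3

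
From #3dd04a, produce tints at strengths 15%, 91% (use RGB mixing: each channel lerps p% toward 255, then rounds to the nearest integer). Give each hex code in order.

#3dd04a is rgb(61, 208, 74).
15%: (61 + 29.1 = 90.1→90, 208 + 7.05 = 215.05→215, 74 + 27.15 = 101.15→101) → #5ad765
91%: (61 + 176.54 = 237.54→238, 208 + 42.77 = 250.77→251, 74 + 164.71 = 238.71→239) → #eefbef

#5ad765, #eefbef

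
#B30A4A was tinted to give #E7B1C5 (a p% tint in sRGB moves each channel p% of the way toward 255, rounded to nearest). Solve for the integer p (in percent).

#B30A4A is rgb(179, 10, 74); #E7B1C5 is rgb(231, 177, 197).
On the G channel (widest range): 177 ≈ 10 + (p/100)(255 − 10), so p ≈ 100×(177 − 10)/(255 − 10) = 16700/245 = 68.16.
p = 68 reproduces all three channels after rounding.

68%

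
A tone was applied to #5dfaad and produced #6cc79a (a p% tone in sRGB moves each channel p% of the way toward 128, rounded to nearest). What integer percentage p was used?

42%

#5dfaad is rgb(93, 250, 173); #6cc79a is rgb(108, 199, 154).
On the G channel (widest range): 199 ≈ 250 + (p/100)(128 − 250), so p ≈ 100×(199 − 250)/(128 − 250) = -5100/-122 = 41.80.
p = 42 reproduces all three channels after rounding.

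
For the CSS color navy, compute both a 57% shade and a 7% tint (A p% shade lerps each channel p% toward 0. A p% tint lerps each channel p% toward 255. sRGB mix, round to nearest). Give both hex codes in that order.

#000037, #121289

CSS navy is rgb(0, 0, 128).
57% shade:
  R: 0 + 0.57×(0−0) = 0 + 0 = 0 → 0
  G: 0 + 0.57×(0−0) = 0 + 0 = 0 → 0
  B: 128 − 72.96 = 55.04 → 55
  → #000037
7% tint:
  R: 0 + 0.07×(255−0) = 0 + 17.85 = 17.85 → 18
  G: 0 + 0.07×(255−0) = 0 + 17.85 = 17.85 → 18
  B: 128 + 8.89 = 136.89 → 137
  → #121289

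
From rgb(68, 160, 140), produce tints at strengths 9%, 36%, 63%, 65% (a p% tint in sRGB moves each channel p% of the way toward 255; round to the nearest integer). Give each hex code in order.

#55a996, #87c2b5, #badcd4, #beded7

9%: (68 + 16.83 = 84.83→85, 160 + 8.55 = 168.55→169, 140 + 10.35 = 150.35→150) → #55a996
36%: (68 + 67.32 = 135.32→135, 160 + 34.2 = 194.2→194, 140 + 41.4 = 181.4→181) → #87c2b5
63%: (68 + 117.81 = 185.81→186, 160 + 59.85 = 219.85→220, 140 + 72.45 = 212.45→212) → #badcd4
65%: (68 + 121.55 = 189.55→190, 160 + 61.75 = 221.75→222, 140 + 74.75 = 214.75→215) → #beded7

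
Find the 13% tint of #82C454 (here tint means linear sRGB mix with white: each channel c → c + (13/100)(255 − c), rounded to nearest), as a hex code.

#92CC6A

#82C454 is rgb(130, 196, 84).
Per channel, c → c + 0.13(255 − c):
  R: 130 + 16.25 = 146.25 → 146
  G: 196 + 7.67 = 203.67 → 204
  B: 84 + 22.23 = 106.23 → 106
rgb(146, 204, 106) = #92CC6A.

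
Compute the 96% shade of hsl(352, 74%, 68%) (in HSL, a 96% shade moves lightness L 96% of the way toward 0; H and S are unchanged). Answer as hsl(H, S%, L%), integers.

hsl(352, 74%, 3%)

L moves 96% from 68 toward 0: 68 − 65.28 = 2.72 → 3.
H and S are unchanged.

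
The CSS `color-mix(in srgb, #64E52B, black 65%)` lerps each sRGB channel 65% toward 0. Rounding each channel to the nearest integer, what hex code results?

#23500F

#64E52B is rgb(100, 229, 43).
Lerp each channel 65% toward 0:
  R: 100 + 0.65×(0−100) = 100 − 65 = 35 → 35
  G: 229 − 148.85 = 80.15 → 80
  B: 43 − 27.95 = 15.05 → 15
rgb(35, 80, 15) = #23500F.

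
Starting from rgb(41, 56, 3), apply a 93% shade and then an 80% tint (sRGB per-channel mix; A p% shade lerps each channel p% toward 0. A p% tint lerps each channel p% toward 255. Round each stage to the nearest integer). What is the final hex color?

#CDCDCC

A 93% shade moves each channel 93% toward 0:
  R: 41 − 38.13 = 2.87 → 3
  G: 56 − 52.08 = 3.92 → 4
  B: 3 − 2.79 = 0.21 → 0
After the shade: rgb(3, 4, 0) = #030400.
An 80% tint moves each channel 80% toward 255:
  R: 3 + 201.6 = 204.6 → 205
  G: 4 + 0.8×(255−4) = 4 + 200.8 = 204.8 → 205
  B: 0 + 204 = 204 → 204
rgb(205, 205, 204) = #CDCDCC.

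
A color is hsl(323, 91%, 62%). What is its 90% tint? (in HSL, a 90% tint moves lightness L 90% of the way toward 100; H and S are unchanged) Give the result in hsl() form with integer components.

hsl(323, 91%, 96%)

L moves 90% from 62 toward 100: 62 + 34.2 = 96.2 → 96.
H and S are unchanged.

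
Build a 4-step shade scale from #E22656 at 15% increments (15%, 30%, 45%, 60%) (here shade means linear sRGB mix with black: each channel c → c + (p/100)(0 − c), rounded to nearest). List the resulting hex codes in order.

#E22656 is rgb(226, 38, 86).
15%: (226 − 33.9 = 192.1→192, 38 − 5.7 = 32.3→32, 86 − 12.9 = 73.1→73) → #C02049
30%: (226 − 67.8 = 158.2→158, 38 − 11.4 = 26.6→27, 86 − 25.8 = 60.2→60) → #9E1B3C
45%: (226 − 101.7 = 124.3→124, 38 − 17.1 = 20.9→21, 86 − 38.7 = 47.3→47) → #7C152F
60%: (226 − 135.6 = 90.4→90, 38 − 22.8 = 15.2→15, 86 − 51.6 = 34.4→34) → #5A0F22

#C02049, #9E1B3C, #7C152F, #5A0F22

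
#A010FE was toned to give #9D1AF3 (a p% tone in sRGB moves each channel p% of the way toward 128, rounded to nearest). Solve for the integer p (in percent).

9%

#A010FE is rgb(160, 16, 254); #9D1AF3 is rgb(157, 26, 243).
On the B channel (widest range): 243 ≈ 254 + (p/100)(128 − 254), so p ≈ 100×(243 − 254)/(128 − 254) = -1100/-126 = 8.73.
p = 9 reproduces all three channels after rounding.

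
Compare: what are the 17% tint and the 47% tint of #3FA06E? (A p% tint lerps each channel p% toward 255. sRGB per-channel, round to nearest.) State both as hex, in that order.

#3FA06E is rgb(63, 160, 110).
17% tint:
  R: 63 + 0.17×(255−63) = 63 + 32.64 = 95.64 → 96
  G: 160 + 16.15 = 176.15 → 176
  B: 110 + 0.17×(255−110) = 110 + 24.65 = 134.65 → 135
  → #60B087
47% tint:
  R: 63 + 90.24 = 153.24 → 153
  G: 160 + 0.47×(255−160) = 160 + 44.65 = 204.65 → 205
  B: 110 + 0.47×(255−110) = 110 + 68.15 = 178.15 → 178
  → #99CDB2

#60B087, #99CDB2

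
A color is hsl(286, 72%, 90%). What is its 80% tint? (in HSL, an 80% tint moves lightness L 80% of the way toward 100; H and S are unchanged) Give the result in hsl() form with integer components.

L moves 80% from 90 toward 100: 90 + 8 = 98 → 98.
H and S are unchanged.

hsl(286, 72%, 98%)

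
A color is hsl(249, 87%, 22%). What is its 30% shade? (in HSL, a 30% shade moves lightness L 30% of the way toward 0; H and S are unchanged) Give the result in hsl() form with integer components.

L moves 30% from 22 toward 0: 22 − 6.6 = 15.4 → 15.
H and S are unchanged.

hsl(249, 87%, 15%)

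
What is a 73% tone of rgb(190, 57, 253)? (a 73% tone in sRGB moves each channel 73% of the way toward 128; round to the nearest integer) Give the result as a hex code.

A 73% tone moves each channel 73% toward 128:
  R: 190 + 0.73×(128−190) = 190 − 45.26 = 144.74 → 145
  G: 57 + 0.73×(128−57) = 57 + 51.83 = 108.83 → 109
  B: 253 + 0.73×(128−253) = 253 − 91.25 = 161.75 → 162
rgb(145, 109, 162) = #916da2.

#916da2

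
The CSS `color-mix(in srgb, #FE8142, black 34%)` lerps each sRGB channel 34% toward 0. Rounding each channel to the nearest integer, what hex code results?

#FE8142 is rgb(254, 129, 66).
Per channel, c → c + 0.34(0 − c):
  R: 254 + 0.34×(0−254) = 254 − 86.36 = 167.64 → 168
  G: 129 + 0.34×(0−129) = 129 − 43.86 = 85.14 → 85
  B: 66 + 0.34×(0−66) = 66 − 22.44 = 43.56 → 44
rgb(168, 85, 44) = #A8552C.

#A8552C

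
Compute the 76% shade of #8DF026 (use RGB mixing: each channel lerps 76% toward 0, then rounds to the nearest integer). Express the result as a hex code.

#223A09

#8DF026 is rgb(141, 240, 38).
Per channel, c → c + 0.76(0 − c):
  R: 141 + 0.76×(0−141) = 141 − 107.16 = 33.84 → 34
  G: 240 − 182.4 = 57.6 → 58
  B: 38 − 28.88 = 9.12 → 9
rgb(34, 58, 9) = #223A09.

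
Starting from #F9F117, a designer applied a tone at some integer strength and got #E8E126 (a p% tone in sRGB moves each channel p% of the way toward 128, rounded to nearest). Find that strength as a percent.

#F9F117 is rgb(249, 241, 23); #E8E126 is rgb(232, 225, 38).
On the R channel (widest range): 232 ≈ 249 + (p/100)(128 − 249), so p ≈ 100×(232 − 249)/(128 − 249) = -1700/-121 = 14.05.
p = 14 reproduces all three channels after rounding.

14%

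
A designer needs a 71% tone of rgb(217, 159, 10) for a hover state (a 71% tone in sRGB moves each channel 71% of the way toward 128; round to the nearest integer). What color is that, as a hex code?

Per channel, c → c + 0.71(128 − c):
  R: 217 + 0.71×(128−217) = 217 − 63.19 = 153.81 → 154
  G: 159 + 0.71×(128−159) = 159 − 22.01 = 136.99 → 137
  B: 10 + 0.71×(128−10) = 10 + 83.78 = 93.78 → 94
rgb(154, 137, 94) = #9a895e.

#9a895e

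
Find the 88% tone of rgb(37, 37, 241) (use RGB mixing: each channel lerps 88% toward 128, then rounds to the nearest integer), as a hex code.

#75758E

Lerp each channel 88% toward 128:
  R: 37 + 0.88×(128−37) = 37 + 80.08 = 117.08 → 117
  G: 37 + 80.08 = 117.08 → 117
  B: 241 + 0.88×(128−241) = 241 − 99.44 = 141.56 → 142
rgb(117, 117, 142) = #75758E.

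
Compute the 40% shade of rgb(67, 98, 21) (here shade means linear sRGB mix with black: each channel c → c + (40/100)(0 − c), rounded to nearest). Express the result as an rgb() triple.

Lerp each channel 40% toward 0:
  R: 67 + 0.4×(0−67) = 67 − 26.8 = 40.2 → 40
  G: 98 + 0.4×(0−98) = 98 − 39.2 = 58.8 → 59
  B: 21 + 0.4×(0−21) = 21 − 8.4 = 12.6 → 13

rgb(40, 59, 13)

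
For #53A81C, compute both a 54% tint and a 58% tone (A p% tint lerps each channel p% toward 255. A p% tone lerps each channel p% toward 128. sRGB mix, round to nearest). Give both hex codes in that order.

#B0D797, #6D9156

#53A81C is rgb(83, 168, 28).
54% tint:
  R: 83 + 0.54×(255−83) = 83 + 92.88 = 175.88 → 176
  G: 168 + 0.54×(255−168) = 168 + 46.98 = 214.98 → 215
  B: 28 + 122.58 = 150.58 → 151
  → #B0D797
58% tone:
  R: 83 + 0.58×(128−83) = 83 + 26.1 = 109.1 → 109
  G: 168 + 0.58×(128−168) = 168 − 23.2 = 144.8 → 145
  B: 28 + 0.58×(128−28) = 28 + 58 = 86 → 86
  → #6D9156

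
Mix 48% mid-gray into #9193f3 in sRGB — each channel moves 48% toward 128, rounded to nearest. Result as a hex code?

#9193f3 is rgb(145, 147, 243).
A 48% tone moves each channel 48% toward 128:
  R: 145 − 8.16 = 136.84 → 137
  G: 147 − 9.12 = 137.88 → 138
  B: 243 − 55.2 = 187.8 → 188
rgb(137, 138, 188) = #898abc.

#898abc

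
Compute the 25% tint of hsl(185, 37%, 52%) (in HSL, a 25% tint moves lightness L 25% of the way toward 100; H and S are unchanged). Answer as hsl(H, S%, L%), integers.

L moves 25% from 52 toward 100: 52 + 12 = 64 → 64.
H and S are unchanged.

hsl(185, 37%, 64%)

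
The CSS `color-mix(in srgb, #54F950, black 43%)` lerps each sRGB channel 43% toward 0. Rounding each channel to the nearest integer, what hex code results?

#54F950 is rgb(84, 249, 80).
A 43% shade moves each channel 43% toward 0:
  R: 84 − 36.12 = 47.88 → 48
  G: 249 − 107.07 = 141.93 → 142
  B: 80 + 0.43×(0−80) = 80 − 34.4 = 45.6 → 46
rgb(48, 142, 46) = #308E2E.

#308E2E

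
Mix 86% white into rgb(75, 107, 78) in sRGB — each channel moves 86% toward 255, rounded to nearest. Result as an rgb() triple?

rgb(230, 234, 230)

An 86% tint moves each channel 86% toward 255:
  R: 75 + 154.8 = 229.8 → 230
  G: 107 + 127.28 = 234.28 → 234
  B: 78 + 152.22 = 230.22 → 230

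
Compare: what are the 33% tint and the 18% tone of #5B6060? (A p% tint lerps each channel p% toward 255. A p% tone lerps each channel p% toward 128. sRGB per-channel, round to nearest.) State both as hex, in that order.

#5B6060 is rgb(91, 96, 96).
33% tint:
  R: 91 + 0.33×(255−91) = 91 + 54.12 = 145.12 → 145
  G: 96 + 0.33×(255−96) = 96 + 52.47 = 148.47 → 148
  B: 96 + 52.47 = 148.47 → 148
  → #919494
18% tone:
  R: 91 + 6.66 = 97.66 → 98
  G: 96 + 0.18×(128−96) = 96 + 5.76 = 101.76 → 102
  B: 96 + 0.18×(128−96) = 96 + 5.76 = 101.76 → 102
  → #626666

#919494, #626666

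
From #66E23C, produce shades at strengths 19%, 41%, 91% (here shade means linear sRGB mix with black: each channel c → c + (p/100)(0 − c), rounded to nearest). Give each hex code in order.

#53B731, #3C8523, #091405

#66E23C is rgb(102, 226, 60).
19%: (102 − 19.38 = 82.62→83, 226 − 42.94 = 183.06→183, 60 − 11.4 = 48.6→49) → #53B731
41%: (102 − 41.82 = 60.18→60, 226 − 92.66 = 133.34→133, 60 − 24.6 = 35.4→35) → #3C8523
91%: (102 − 92.82 = 9.18→9, 226 − 205.66 = 20.34→20, 60 − 54.6 = 5.4→5) → #091405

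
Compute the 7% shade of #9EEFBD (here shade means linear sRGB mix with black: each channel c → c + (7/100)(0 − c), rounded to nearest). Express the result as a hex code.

#9EEFBD is rgb(158, 239, 189).
A 7% shade moves each channel 7% toward 0:
  R: 158 + 0.07×(0−158) = 158 − 11.06 = 146.94 → 147
  G: 239 + 0.07×(0−239) = 239 − 16.73 = 222.27 → 222
  B: 189 + 0.07×(0−189) = 189 − 13.23 = 175.77 → 176
rgb(147, 222, 176) = #93DEB0.

#93DEB0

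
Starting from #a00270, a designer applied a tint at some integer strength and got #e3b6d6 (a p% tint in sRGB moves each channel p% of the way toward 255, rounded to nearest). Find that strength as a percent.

#a00270 is rgb(160, 2, 112); #e3b6d6 is rgb(227, 182, 214).
On the G channel (widest range): 182 ≈ 2 + (p/100)(255 − 2), so p ≈ 100×(182 − 2)/(255 − 2) = 18000/253 = 71.15.
p = 71 reproduces all three channels after rounding.

71%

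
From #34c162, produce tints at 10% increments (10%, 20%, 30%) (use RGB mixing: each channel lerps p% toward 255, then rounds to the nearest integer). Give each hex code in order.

#48c772, #5dcd81, #71d491

#34c162 is rgb(52, 193, 98).
10%: (52 + 20.3 = 72.3→72, 193 + 6.2 = 199.2→199, 98 + 15.7 = 113.7→114) → #48c772
20%: (52 + 40.6 = 92.6→93, 193 + 12.4 = 205.4→205, 98 + 31.4 = 129.4→129) → #5dcd81
30%: (52 + 60.9 = 112.9→113, 193 + 18.6 = 211.6→212, 98 + 47.1 = 145.1→145) → #71d491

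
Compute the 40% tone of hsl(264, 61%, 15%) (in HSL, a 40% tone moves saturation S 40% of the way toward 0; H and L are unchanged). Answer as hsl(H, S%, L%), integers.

S moves 40% from 61 toward 0: 61 − 24.4 = 36.6 → 37.
H and L are unchanged.

hsl(264, 37%, 15%)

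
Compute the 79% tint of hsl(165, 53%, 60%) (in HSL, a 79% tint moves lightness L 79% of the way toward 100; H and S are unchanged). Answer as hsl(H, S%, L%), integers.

L moves 79% from 60 toward 100: 60 + 31.6 = 91.6 → 92.
H and S are unchanged.

hsl(165, 53%, 92%)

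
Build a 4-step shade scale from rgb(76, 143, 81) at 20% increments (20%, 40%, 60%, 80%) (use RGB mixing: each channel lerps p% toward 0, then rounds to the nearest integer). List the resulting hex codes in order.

20%: (76 − 15.2 = 60.8→61, 143 − 28.6 = 114.4→114, 81 − 16.2 = 64.8→65) → #3D7241
40%: (76 − 30.4 = 45.6→46, 143 − 57.2 = 85.8→86, 81 − 32.4 = 48.6→49) → #2E5631
60%: (76 − 45.6 = 30.4→30, 143 − 85.8 = 57.2→57, 81 − 48.6 = 32.4→32) → #1E3920
80%: (76 − 60.8 = 15.2→15, 143 − 114.4 = 28.6→29, 81 − 64.8 = 16.2→16) → #0F1D10

#3D7241, #2E5631, #1E3920, #0F1D10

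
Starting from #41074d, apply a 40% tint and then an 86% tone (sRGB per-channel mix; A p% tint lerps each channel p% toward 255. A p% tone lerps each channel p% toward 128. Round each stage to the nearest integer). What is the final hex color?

#41074d is rgb(65, 7, 77).
Lerp each channel 40% toward 255:
  R: 65 + 76 = 141 → 141
  G: 7 + 99.2 = 106.2 → 106
  B: 77 + 0.4×(255−77) = 77 + 71.2 = 148.2 → 148
After the tint: rgb(141, 106, 148) = #8d6a94.
Per channel, c → c + 0.86(128 − c):
  R: 141 + 0.86×(128−141) = 141 − 11.18 = 129.82 → 130
  G: 106 + 18.92 = 124.92 → 125
  B: 148 + 0.86×(128−148) = 148 − 17.2 = 130.8 → 131
rgb(130, 125, 131) = #827d83.

#827d83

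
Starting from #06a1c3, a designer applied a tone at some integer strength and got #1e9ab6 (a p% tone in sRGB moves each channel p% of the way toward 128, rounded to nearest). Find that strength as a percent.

20%

#06a1c3 is rgb(6, 161, 195); #1e9ab6 is rgb(30, 154, 182).
On the R channel (widest range): 30 ≈ 6 + (p/100)(128 − 6), so p ≈ 100×(30 − 6)/(128 − 6) = 2400/122 = 19.67.
p = 20 reproduces all three channels after rounding.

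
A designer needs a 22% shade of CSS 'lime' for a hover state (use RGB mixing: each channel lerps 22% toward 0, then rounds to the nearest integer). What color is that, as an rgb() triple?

CSS lime is rgb(0, 255, 0).
Lerp each channel 22% toward 0:
  R: 0 + 0 = 0 → 0
  G: 255 + 0.22×(0−255) = 255 − 56.1 = 198.9 → 199
  B: 0 + 0 = 0 → 0

rgb(0, 199, 0)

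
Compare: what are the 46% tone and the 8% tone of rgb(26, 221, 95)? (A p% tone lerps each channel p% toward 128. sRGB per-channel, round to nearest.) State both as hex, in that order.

46% tone:
  R: 26 + 0.46×(128−26) = 26 + 46.92 = 72.92 → 73
  G: 221 + 0.46×(128−221) = 221 − 42.78 = 178.22 → 178
  B: 95 + 0.46×(128−95) = 95 + 15.18 = 110.18 → 110
  → #49b26e
8% tone:
  R: 26 + 0.08×(128−26) = 26 + 8.16 = 34.16 → 34
  G: 221 − 7.44 = 213.56 → 214
  B: 95 + 0.08×(128−95) = 95 + 2.64 = 97.64 → 98
  → #22d662

#49b26e, #22d662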